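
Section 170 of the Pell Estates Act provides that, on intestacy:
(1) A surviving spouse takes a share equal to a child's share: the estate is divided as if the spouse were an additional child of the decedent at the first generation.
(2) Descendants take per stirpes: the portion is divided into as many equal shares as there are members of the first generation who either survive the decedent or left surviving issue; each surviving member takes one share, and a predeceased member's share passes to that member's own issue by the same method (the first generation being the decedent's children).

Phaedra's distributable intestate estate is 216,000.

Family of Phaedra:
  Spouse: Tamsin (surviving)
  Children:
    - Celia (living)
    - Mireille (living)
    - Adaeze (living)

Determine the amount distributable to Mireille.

The spouse counts as an additional share at the children's level, so there are 4 primary shares of 54,000. Tamsin takes one such share (54,000).
The children's combined portion (162,000) is divided into 3 shares of 54,000: Celia, Mireille, and Adaeze each take 54,000.

Mireille receives 54,000.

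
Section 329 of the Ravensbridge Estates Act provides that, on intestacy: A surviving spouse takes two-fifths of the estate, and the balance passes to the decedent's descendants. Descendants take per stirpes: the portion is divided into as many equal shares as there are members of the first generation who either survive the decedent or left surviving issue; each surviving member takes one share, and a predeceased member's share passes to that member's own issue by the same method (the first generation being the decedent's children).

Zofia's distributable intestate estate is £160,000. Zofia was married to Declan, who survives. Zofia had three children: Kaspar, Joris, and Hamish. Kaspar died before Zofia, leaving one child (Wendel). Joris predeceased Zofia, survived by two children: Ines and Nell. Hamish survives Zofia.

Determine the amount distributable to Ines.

Ines receives £16,000.

Declan takes two-fifths of £160,000 = £64,000. The remaining £96,000 passes to the descendants.
The descendants' portion (£96,000) is divided into 3 shares of £32,000: Hamish takes £32,000; Kaspar's £32,000 share passes to Kaspar's issue; Joris's £32,000 share passes to Joris's issue.
Kaspar's share (£32,000) passes entirely to Wendel.
Joris's share (£32,000) is divided into 2 shares of £16,000: Ines and Nell each take £16,000.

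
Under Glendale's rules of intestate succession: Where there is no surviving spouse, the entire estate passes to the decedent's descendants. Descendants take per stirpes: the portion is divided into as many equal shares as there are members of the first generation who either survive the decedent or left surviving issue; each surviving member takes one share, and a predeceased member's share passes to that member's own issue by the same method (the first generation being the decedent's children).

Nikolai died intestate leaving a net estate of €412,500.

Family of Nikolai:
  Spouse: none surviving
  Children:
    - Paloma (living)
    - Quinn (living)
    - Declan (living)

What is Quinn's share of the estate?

The entire €412,500 passes to the descendants.
That amount (€412,500) is divided into 3 shares of €137,500: Paloma, Quinn, and Declan each take €137,500.

Quinn receives €137,500.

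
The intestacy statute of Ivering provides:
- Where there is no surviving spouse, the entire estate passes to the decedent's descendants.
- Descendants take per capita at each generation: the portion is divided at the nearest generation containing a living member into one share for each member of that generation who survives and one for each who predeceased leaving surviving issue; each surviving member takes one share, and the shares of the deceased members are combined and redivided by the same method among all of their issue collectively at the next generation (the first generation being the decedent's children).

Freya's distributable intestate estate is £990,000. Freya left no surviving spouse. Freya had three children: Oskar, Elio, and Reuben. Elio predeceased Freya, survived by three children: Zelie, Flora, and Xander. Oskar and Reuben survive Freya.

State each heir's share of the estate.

Oskar: £330,000; Zelie: £110,000; Flora: £110,000; Xander: £110,000; Reuben: £330,000

The entire £990,000 passes to the descendants.
That amount (£990,000) is divided at the children's generation into 3 shares of £330,000. Oskar and Reuben each take £330,000. The remaining share for the deceased Elio (£330,000) is carried to the next generation.
That pool (£330,000) is divided at the grandchildren's generation equally among Zelie, Flora, and Xander: £110,000 each.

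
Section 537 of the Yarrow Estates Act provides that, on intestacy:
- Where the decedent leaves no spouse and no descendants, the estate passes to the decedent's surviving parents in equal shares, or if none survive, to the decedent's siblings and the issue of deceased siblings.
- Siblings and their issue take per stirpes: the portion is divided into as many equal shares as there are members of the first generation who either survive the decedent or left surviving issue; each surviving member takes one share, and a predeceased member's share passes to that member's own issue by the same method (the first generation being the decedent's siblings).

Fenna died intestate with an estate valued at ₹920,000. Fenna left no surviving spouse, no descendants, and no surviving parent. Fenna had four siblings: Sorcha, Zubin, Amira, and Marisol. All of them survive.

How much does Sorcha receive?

The entire ₹920,000 passes to the siblings and their issue.
That amount (₹920,000) is divided into 4 shares of ₹230,000: Sorcha, Zubin, Amira, and Marisol each take ₹230,000.

Sorcha receives ₹230,000.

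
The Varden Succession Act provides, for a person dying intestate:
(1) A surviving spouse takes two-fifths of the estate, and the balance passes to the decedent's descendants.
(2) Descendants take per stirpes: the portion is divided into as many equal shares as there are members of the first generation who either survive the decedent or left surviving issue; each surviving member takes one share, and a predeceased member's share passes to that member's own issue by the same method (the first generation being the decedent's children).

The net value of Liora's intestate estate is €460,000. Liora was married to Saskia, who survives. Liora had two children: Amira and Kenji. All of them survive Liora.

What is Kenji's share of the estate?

Kenji receives €138,000.

Saskia takes two-fifths of €460,000 = €184,000. The remaining €276,000 passes to the descendants.
The descendants' portion (€276,000) is divided into 2 shares of €138,000: Amira and Kenji each take €138,000.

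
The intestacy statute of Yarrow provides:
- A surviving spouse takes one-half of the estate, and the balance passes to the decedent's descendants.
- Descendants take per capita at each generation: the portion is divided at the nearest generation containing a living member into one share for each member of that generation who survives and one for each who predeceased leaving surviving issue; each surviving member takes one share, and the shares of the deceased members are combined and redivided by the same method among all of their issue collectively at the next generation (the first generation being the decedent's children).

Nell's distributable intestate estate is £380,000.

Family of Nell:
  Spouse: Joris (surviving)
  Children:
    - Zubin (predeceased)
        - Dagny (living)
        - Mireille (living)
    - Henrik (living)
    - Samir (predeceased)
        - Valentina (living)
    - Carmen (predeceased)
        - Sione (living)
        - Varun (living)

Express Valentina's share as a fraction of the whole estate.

Valentina receives 3/40 of the estate.

Joris takes one-half of £380,000 = £190,000. The remaining £190,000 passes to the descendants.
The descendants' portion (£190,000) is divided at the children's generation into 4 shares of £47,500. Henrik takes £47,500. The 3 shares of the deceased (Zubin, Samir, and Carmen) are combined into a pool of £142,500.
That pool (£142,500) is divided at the grandchildren's generation equally among Dagny, Mireille, Valentina, Sione, and Varun: £28,500 each.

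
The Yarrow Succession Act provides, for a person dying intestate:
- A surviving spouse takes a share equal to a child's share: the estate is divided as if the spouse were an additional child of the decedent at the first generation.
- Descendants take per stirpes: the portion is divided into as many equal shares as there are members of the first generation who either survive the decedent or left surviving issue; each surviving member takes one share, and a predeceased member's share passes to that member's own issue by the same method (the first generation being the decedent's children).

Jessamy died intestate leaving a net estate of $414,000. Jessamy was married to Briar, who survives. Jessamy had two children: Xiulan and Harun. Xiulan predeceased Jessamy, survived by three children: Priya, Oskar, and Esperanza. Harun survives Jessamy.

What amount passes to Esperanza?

Esperanza receives $46,000.

The spouse counts as an additional share at the children's level, so there are 3 primary shares of $138,000. Briar takes one such share ($138,000).
The children's combined portion ($276,000) is divided into 2 shares of $138,000: Harun takes $138,000; Xiulan's $138,000 share passes to Xiulan's issue.
Xiulan's share ($138,000) is divided into 3 shares of $46,000: Priya, Oskar, and Esperanza each take $46,000.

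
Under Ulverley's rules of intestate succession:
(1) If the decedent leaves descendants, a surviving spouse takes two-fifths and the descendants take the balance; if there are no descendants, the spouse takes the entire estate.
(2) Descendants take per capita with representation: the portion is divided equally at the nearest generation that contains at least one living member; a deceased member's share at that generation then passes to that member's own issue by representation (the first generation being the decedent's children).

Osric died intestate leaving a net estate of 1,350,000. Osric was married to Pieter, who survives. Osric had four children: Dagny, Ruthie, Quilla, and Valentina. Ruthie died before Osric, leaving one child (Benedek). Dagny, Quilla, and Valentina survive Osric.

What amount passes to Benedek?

Pieter takes two-fifths of 1,350,000 = 540,000. The remaining 810,000 passes to the descendants.
The descendants' portion (810,000) is divided into 4 shares of 202,500: Dagny, Quilla, and Valentina each take 202,500; Ruthie's 202,500 share passes to Ruthie's issue.
Ruthie's share (202,500) passes entirely to Benedek.

Benedek receives 202,500.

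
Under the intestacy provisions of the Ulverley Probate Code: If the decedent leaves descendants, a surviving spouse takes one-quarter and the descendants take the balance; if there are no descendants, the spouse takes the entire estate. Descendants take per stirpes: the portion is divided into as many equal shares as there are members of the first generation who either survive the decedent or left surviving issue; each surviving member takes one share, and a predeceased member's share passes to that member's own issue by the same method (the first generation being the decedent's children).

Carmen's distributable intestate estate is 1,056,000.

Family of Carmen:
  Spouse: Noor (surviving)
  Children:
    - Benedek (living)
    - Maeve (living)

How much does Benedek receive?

Benedek receives 396,000.

Noor takes one-quarter of 1,056,000 = 264,000. The remaining 792,000 passes to the descendants.
The descendants' portion (792,000) is divided into 2 shares of 396,000: Benedek and Maeve each take 396,000.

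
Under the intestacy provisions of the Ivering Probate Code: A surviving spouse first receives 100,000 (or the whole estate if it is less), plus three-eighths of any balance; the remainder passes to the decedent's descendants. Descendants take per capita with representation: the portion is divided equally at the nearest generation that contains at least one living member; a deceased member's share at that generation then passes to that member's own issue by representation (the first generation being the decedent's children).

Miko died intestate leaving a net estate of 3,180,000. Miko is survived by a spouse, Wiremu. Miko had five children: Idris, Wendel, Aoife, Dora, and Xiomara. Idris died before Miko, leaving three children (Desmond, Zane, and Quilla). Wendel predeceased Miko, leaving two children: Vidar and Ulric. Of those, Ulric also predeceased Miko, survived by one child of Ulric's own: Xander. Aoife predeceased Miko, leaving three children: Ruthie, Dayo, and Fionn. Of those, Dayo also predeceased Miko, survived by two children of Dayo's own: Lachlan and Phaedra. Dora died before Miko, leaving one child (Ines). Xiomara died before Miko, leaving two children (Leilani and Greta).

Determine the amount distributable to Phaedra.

Wiremu first takes 100,000, leaving a balance of 3,080,000. Wiremu then takes three-eighths of the balance (1,155,000), for a total of 1,255,000. The remaining 1,925,000 passes to the descendants.
No child survives, so the initial division is made at the grandchildren's generation.
The descendants' portion (1,925,000) is divided into 11 shares of 175,000: Desmond, Zane, Quilla, Vidar, Ruthie, Fionn, Ines, Leilani, and Greta each take 175,000; Ulric's 175,000 share passes to Ulric's issue; Dayo's 175,000 share passes to Dayo's issue.
Ulric's share (175,000) passes entirely to Xander.
Dayo's share (175,000) is divided into 2 shares of 87,500: Lachlan and Phaedra each take 87,500.

Phaedra receives 87,500.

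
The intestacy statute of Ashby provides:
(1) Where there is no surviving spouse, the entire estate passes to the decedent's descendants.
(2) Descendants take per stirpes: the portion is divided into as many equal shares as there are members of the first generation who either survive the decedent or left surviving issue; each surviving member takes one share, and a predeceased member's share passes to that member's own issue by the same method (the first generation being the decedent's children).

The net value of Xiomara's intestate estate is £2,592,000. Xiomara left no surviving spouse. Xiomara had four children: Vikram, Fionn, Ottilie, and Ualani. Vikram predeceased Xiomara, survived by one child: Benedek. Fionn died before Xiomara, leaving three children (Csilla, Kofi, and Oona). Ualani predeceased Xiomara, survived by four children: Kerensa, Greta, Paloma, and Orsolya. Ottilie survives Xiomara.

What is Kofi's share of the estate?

The entire £2,592,000 passes to the descendants.
That amount (£2,592,000) is divided into 4 shares of £648,000: Ottilie takes £648,000; Vikram's £648,000 share passes to Vikram's issue; Fionn's £648,000 share passes to Fionn's issue; Ualani's £648,000 share passes to Ualani's issue.
Vikram's share (£648,000) passes entirely to Benedek.
Fionn's share (£648,000) is divided into 3 shares of £216,000: Csilla, Kofi, and Oona each take £216,000.
Ualani's share (£648,000) is divided into 4 shares of £162,000: Kerensa, Greta, Paloma, and Orsolya each take £162,000.

Kofi receives £216,000.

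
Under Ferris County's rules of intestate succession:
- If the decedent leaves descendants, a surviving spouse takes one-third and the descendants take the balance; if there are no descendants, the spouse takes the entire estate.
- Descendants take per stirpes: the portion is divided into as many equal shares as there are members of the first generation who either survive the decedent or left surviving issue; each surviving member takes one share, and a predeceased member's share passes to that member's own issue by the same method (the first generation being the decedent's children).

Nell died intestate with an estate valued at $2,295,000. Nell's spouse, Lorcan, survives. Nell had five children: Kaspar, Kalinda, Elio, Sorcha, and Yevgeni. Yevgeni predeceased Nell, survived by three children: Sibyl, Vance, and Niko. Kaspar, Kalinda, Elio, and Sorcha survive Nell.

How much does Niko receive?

Lorcan takes one-third of $2,295,000 = $765,000. The remaining $1,530,000 passes to the descendants.
The descendants' portion ($1,530,000) is divided into 5 shares of $306,000: Kaspar, Kalinda, Elio, and Sorcha each take $306,000; Yevgeni's $306,000 share passes to Yevgeni's issue.
Yevgeni's share ($306,000) is divided into 3 shares of $102,000: Sibyl, Vance, and Niko each take $102,000.

Niko receives $102,000.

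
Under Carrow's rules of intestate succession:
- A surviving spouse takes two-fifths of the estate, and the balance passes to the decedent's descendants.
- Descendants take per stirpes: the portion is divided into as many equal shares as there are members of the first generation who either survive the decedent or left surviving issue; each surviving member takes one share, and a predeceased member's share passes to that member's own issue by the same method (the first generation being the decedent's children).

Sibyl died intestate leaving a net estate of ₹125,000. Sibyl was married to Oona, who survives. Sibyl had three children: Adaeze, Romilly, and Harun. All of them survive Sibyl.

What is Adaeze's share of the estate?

Oona takes two-fifths of ₹125,000 = ₹50,000. The remaining ₹75,000 passes to the descendants.
The descendants' portion (₹75,000) is divided into 3 shares of ₹25,000: Adaeze, Romilly, and Harun each take ₹25,000.

Adaeze receives ₹25,000.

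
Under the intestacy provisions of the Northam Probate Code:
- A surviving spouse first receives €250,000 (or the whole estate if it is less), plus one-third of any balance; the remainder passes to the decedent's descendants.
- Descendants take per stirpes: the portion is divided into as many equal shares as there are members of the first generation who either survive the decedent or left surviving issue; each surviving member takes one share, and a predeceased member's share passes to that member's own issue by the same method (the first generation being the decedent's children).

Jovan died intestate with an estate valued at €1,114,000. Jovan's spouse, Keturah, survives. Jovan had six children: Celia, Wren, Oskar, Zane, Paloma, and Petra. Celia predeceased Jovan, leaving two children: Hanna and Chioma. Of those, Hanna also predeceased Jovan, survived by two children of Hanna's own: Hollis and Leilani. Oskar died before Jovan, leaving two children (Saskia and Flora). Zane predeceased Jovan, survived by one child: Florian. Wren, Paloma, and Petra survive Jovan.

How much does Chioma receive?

Chioma receives €48,000.

Keturah first takes €250,000, leaving a balance of €864,000. Keturah then takes one-third of the balance (€288,000), for a total of €538,000. The remaining €576,000 passes to the descendants.
The descendants' portion (€576,000) is divided into 6 shares of €96,000: Wren, Paloma, and Petra each take €96,000; Celia's €96,000 share passes to Celia's issue; Oskar's €96,000 share passes to Oskar's issue; Zane's €96,000 share passes to Zane's issue.
Celia's share (€96,000) is divided into 2 shares of €48,000: Chioma takes €48,000; Hanna's €48,000 share passes to Hanna's issue.
Hanna's share (€48,000) is divided into 2 shares of €24,000: Hollis and Leilani each take €24,000.
Oskar's share (€96,000) is divided into 2 shares of €48,000: Saskia and Flora each take €48,000.
Zane's share (€96,000) passes entirely to Florian.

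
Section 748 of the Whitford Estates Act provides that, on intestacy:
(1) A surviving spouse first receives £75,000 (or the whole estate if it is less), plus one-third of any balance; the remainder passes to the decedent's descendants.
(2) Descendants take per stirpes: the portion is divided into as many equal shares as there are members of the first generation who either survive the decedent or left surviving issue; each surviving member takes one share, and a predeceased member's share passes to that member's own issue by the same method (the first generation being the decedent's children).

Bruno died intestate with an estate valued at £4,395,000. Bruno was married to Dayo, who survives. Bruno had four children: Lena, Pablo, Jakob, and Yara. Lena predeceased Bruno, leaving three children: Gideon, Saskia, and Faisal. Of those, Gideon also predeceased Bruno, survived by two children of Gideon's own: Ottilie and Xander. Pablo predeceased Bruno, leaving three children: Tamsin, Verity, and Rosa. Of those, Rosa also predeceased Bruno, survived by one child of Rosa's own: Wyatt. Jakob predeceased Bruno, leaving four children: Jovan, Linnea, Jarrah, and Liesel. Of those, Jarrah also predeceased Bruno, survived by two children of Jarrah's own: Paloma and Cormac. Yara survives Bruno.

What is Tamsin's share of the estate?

Dayo first takes £75,000, leaving a balance of £4,320,000. Dayo then takes one-third of the balance (£1,440,000), for a total of £1,515,000. The remaining £2,880,000 passes to the descendants.
The descendants' portion (£2,880,000) is divided into 4 shares of £720,000: Yara takes £720,000; Lena's £720,000 share passes to Lena's issue; Pablo's £720,000 share passes to Pablo's issue; Jakob's £720,000 share passes to Jakob's issue.
Lena's share (£720,000) is divided into 3 shares of £240,000: Saskia and Faisal each take £240,000; Gideon's £240,000 share passes to Gideon's issue.
Gideon's share (£240,000) is divided into 2 shares of £120,000: Ottilie and Xander each take £120,000.
Pablo's share (£720,000) is divided into 3 shares of £240,000: Tamsin and Verity each take £240,000; Rosa's £240,000 share passes to Rosa's issue.
Rosa's share (£240,000) passes entirely to Wyatt.
Jakob's share (£720,000) is divided into 4 shares of £180,000: Jovan, Linnea, and Liesel each take £180,000; Jarrah's £180,000 share passes to Jarrah's issue.
Jarrah's share (£180,000) is divided into 2 shares of £90,000: Paloma and Cormac each take £90,000.

Tamsin receives £240,000.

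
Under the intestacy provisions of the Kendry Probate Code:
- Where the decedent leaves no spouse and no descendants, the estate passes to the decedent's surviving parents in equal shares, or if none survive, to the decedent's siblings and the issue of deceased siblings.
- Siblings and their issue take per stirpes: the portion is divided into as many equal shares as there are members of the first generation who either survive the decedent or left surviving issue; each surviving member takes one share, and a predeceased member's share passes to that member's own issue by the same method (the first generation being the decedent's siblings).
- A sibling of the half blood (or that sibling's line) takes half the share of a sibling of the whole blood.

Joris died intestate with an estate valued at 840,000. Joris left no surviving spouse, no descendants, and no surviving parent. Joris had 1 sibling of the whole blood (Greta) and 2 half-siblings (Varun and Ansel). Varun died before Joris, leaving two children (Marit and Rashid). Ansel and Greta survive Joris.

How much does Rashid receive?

Rashid receives 105,000.

The entire 840,000 passes to the siblings and their issue.
Counting each half-blood sibling's line as half a unit, there are 2 units in 840,000, so one unit is 420,000. Whole-blood lines (Greta) take 420,000 each; half-blood lines (Varun and Ansel) take 210,000 each.
Varun's share (210,000) is divided into 2 shares of 105,000: Marit and Rashid each take 105,000.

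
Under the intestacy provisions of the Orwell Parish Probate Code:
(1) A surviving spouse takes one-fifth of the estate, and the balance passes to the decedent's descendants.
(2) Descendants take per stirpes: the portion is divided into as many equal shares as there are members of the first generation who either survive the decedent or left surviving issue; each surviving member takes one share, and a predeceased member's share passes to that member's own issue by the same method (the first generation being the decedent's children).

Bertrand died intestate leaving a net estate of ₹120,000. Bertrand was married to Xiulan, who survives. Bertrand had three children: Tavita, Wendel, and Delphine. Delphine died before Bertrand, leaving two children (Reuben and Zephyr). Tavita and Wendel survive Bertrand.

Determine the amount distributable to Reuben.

Reuben receives ₹16,000.

Xiulan takes one-fifth of ₹120,000 = ₹24,000. The remaining ₹96,000 passes to the descendants.
The descendants' portion (₹96,000) is divided into 3 shares of ₹32,000: Tavita and Wendel each take ₹32,000; Delphine's ₹32,000 share passes to Delphine's issue.
Delphine's share (₹32,000) is divided into 2 shares of ₹16,000: Reuben and Zephyr each take ₹16,000.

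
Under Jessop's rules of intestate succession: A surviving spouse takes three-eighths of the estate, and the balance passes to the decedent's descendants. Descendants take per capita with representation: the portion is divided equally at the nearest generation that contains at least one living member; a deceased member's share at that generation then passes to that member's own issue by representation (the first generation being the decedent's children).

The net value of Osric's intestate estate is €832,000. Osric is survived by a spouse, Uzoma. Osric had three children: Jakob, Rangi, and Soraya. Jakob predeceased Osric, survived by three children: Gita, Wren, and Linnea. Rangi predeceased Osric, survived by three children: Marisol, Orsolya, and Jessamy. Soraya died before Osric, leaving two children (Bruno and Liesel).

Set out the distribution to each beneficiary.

Uzoma: €312,000; Gita: €65,000; Wren: €65,000; Linnea: €65,000; Marisol: €65,000; Orsolya: €65,000; Jessamy: €65,000; Bruno: €65,000; Liesel: €65,000

Uzoma takes three-eighths of €832,000 = €312,000. The remaining €520,000 passes to the descendants.
No child survives, so the initial division is made at the grandchildren's generation.
The descendants' portion (€520,000) is divided into 8 shares of €65,000: Gita, Wren, Linnea, Marisol, Orsolya, Jessamy, Bruno, and Liesel each take €65,000.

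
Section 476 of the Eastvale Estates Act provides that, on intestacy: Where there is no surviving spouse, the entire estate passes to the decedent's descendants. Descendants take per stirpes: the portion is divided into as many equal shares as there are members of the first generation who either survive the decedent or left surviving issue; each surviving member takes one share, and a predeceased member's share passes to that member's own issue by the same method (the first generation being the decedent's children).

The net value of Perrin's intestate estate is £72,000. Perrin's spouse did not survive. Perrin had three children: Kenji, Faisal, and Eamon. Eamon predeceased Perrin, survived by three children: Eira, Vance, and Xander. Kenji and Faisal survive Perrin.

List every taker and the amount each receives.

The entire £72,000 passes to the descendants.
That amount (£72,000) is divided into 3 shares of £24,000: Kenji and Faisal each take £24,000; Eamon's £24,000 share passes to Eamon's issue.
Eamon's share (£24,000) is divided into 3 shares of £8,000: Eira, Vance, and Xander each take £8,000.

Kenji: £24,000; Faisal: £24,000; Eira: £8,000; Vance: £8,000; Xander: £8,000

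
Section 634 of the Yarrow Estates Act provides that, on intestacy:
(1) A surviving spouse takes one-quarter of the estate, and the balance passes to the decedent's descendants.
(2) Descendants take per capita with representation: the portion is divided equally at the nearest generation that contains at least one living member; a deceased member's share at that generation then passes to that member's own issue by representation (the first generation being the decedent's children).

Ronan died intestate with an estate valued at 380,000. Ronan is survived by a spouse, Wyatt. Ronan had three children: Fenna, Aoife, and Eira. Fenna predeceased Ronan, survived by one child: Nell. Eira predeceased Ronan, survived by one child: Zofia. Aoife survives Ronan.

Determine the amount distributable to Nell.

Nell receives 95,000.

Wyatt takes one-quarter of 380,000 = 95,000. The remaining 285,000 passes to the descendants.
The descendants' portion (285,000) is divided into 3 shares of 95,000: Aoife takes 95,000; Fenna's 95,000 share passes to Fenna's issue; Eira's 95,000 share passes to Eira's issue.
Fenna's share (95,000) passes entirely to Nell.
Eira's share (95,000) passes entirely to Zofia.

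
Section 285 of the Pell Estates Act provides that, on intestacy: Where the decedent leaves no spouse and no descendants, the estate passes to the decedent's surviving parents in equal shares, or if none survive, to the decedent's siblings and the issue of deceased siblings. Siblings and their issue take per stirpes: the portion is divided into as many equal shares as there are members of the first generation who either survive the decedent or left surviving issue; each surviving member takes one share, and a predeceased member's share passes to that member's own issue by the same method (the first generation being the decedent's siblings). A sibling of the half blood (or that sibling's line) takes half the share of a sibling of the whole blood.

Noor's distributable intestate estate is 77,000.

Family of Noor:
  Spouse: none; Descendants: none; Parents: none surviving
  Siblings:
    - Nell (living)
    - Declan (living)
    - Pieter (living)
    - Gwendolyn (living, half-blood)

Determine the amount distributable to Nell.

Nell receives 22,000.

The entire 77,000 passes to the siblings and their issue.
Counting each half-blood sibling's line as half a unit, there are 7/2 units in 77,000, so one unit is 22,000. Whole-blood lines (Nell, Declan, and Pieter) take 22,000 each; half-blood lines (Gwendolyn) take 11,000 each.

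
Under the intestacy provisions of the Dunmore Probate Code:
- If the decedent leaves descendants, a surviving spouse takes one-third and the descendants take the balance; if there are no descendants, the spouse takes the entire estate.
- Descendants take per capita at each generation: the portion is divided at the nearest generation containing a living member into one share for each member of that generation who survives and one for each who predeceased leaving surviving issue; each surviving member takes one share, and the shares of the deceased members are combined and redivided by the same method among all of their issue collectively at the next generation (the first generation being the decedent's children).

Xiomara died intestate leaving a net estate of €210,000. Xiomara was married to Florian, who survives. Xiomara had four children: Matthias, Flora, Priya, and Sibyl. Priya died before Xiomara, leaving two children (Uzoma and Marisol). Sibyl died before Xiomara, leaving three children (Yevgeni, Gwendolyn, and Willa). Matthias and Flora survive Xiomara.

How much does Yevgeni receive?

Florian takes one-third of €210,000 = €70,000. The remaining €140,000 passes to the descendants.
The descendants' portion (€140,000) is divided at the children's generation into 4 shares of €35,000. Matthias and Flora each take €35,000. The 2 shares of the deceased (Priya and Sibyl) are combined into a pool of €70,000.
That pool (€70,000) is divided at the grandchildren's generation equally among Uzoma, Marisol, Yevgeni, Gwendolyn, and Willa: €14,000 each.

Yevgeni receives €14,000.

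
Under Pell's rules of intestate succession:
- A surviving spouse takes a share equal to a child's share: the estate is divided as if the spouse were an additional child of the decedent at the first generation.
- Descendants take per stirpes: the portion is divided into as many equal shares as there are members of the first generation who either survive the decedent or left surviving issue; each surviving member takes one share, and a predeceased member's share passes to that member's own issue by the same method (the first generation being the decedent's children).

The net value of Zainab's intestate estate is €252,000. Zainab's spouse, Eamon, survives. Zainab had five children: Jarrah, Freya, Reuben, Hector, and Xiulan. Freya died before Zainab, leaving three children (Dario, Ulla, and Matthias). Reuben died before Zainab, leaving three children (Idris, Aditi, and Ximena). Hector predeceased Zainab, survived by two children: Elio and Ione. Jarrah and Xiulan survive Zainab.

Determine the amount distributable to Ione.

The spouse counts as an additional share at the children's level, so there are 6 primary shares of €42,000. Eamon takes one such share (€42,000).
The children's combined portion (€210,000) is divided into 5 shares of €42,000: Jarrah and Xiulan each take €42,000; Freya's €42,000 share passes to Freya's issue; Reuben's €42,000 share passes to Reuben's issue; Hector's €42,000 share passes to Hector's issue.
Freya's share (€42,000) is divided into 3 shares of €14,000: Dario, Ulla, and Matthias each take €14,000.
Reuben's share (€42,000) is divided into 3 shares of €14,000: Idris, Aditi, and Ximena each take €14,000.
Hector's share (€42,000) is divided into 2 shares of €21,000: Elio and Ione each take €21,000.

Ione receives €21,000.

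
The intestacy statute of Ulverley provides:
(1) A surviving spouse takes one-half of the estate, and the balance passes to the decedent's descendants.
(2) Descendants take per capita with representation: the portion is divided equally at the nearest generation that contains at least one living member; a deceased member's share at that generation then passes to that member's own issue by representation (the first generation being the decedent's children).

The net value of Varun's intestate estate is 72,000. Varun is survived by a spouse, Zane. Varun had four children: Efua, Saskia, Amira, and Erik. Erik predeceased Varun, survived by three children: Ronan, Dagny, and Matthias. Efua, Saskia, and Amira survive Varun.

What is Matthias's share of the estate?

Zane takes one-half of 72,000 = 36,000. The remaining 36,000 passes to the descendants.
The descendants' portion (36,000) is divided into 4 shares of 9,000: Efua, Saskia, and Amira each take 9,000; Erik's 9,000 share passes to Erik's issue.
Erik's share (9,000) is divided into 3 shares of 3,000: Ronan, Dagny, and Matthias each take 3,000.

Matthias receives 3,000.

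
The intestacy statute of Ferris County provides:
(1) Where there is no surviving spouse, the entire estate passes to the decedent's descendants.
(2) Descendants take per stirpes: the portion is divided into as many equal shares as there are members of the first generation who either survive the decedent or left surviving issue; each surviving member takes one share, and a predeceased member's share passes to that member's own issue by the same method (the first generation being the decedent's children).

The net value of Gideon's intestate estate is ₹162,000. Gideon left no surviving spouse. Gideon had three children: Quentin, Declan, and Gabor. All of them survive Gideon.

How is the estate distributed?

Quentin: ₹54,000; Declan: ₹54,000; Gabor: ₹54,000

The entire ₹162,000 passes to the descendants.
That amount (₹162,000) is divided into 3 shares of ₹54,000: Quentin, Declan, and Gabor each take ₹54,000.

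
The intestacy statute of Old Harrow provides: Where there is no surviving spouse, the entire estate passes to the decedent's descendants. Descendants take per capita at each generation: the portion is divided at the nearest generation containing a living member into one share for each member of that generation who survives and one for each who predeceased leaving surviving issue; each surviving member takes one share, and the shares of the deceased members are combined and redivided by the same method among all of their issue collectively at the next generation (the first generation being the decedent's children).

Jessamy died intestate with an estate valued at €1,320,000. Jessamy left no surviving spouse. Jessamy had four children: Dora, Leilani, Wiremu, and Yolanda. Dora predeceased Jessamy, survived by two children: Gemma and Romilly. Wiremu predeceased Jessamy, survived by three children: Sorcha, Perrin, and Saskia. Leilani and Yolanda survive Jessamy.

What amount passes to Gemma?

The entire €1,320,000 passes to the descendants.
That amount (€1,320,000) is divided at the children's generation into 4 shares of €330,000. Leilani and Yolanda each take €330,000. The 2 shares of the deceased (Dora and Wiremu) are combined into a pool of €660,000.
That pool (€660,000) is divided at the grandchildren's generation equally among Gemma, Romilly, Sorcha, Perrin, and Saskia: €132,000 each.

Gemma receives €132,000.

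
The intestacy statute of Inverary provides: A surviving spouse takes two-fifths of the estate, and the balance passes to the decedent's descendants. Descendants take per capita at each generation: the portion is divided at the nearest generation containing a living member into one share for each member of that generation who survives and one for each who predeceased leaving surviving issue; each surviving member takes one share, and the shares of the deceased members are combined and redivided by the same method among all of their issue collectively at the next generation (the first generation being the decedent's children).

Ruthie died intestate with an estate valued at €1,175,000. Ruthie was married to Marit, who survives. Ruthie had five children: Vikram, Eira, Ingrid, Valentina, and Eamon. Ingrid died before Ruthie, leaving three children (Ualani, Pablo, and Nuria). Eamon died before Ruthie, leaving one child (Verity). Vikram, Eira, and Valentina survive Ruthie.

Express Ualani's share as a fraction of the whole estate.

Marit takes two-fifths of €1,175,000 = €470,000. The remaining €705,000 passes to the descendants.
The descendants' portion (€705,000) is divided at the children's generation into 5 shares of €141,000. Vikram, Eira, and Valentina each take €141,000. The 2 shares of the deceased (Ingrid and Eamon) are combined into a pool of €282,000.
That pool (€282,000) is divided at the grandchildren's generation equally among Ualani, Pablo, Nuria, and Verity: €70,500 each.

Ualani receives 3/50 of the estate.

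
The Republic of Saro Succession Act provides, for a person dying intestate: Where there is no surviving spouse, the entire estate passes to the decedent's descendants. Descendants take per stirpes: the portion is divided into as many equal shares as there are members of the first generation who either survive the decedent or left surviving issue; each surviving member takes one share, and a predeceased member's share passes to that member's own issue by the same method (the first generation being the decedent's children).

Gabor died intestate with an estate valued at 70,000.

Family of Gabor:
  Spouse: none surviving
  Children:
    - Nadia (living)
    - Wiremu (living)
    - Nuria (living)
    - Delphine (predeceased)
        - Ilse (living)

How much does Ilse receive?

Ilse receives 17,500.

The entire 70,000 passes to the descendants.
That amount (70,000) is divided into 4 shares of 17,500: Nadia, Wiremu, and Nuria each take 17,500; Delphine's 17,500 share passes to Delphine's issue.
Delphine's share (17,500) passes entirely to Ilse.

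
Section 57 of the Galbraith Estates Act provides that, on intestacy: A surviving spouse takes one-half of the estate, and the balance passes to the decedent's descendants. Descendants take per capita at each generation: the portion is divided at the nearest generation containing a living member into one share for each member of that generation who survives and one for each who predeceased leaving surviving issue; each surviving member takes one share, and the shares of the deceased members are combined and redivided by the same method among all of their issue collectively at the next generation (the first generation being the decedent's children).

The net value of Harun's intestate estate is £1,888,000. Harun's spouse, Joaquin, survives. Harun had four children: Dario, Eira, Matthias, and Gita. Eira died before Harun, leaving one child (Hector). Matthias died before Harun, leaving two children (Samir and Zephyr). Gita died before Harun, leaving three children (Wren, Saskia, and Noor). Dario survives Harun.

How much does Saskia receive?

Saskia receives £118,000.

Joaquin takes one-half of £1,888,000 = £944,000. The remaining £944,000 passes to the descendants.
The descendants' portion (£944,000) is divided at the children's generation into 4 shares of £236,000. Dario takes £236,000. The 3 shares of the deceased (Eira, Matthias, and Gita) are combined into a pool of £708,000.
That pool (£708,000) is divided at the grandchildren's generation equally among Hector, Samir, Zephyr, Wren, Saskia, and Noor: £118,000 each.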